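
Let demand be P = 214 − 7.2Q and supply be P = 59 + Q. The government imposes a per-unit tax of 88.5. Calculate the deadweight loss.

Competitive equilibrium: 214 − 7.2Q = 59 + Q → Q* = 18.90244, P* = 77.90244.
With the tax, the buyer price exceeds the seller price by 88.5: (214 − 7.2Q) − (59 + Q) = 88.5 → Q' = 8.10976.
ΔQ = 18.90244 − 8.10976 = 10.79268; the wedge equals the tax, 88.5.
Deadweight loss = ½ × 10.79268 × 88.5 = 477.58.

477.58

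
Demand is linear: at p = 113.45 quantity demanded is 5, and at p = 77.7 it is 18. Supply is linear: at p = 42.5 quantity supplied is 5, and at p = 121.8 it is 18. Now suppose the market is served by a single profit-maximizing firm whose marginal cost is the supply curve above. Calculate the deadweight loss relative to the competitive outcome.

42.14

Demand slope = (77.7 − 113.45)/(18 − 5) = −2.75, so p = 127.2 − 2.75q.
Supply slope = (121.8 − 42.5)/(18 − 5) = 6.1, so p = 12 + 6.1q.
Competitive equilibrium: 127.2 − 2.75q = 12 + 6.1q → q* = 13.0169, p* = 91.4034.
Marginal revenue: MR = 127.2 − 5.5q. Set MR = MC: 127.2 − 5.5q = 12 + 6.1q → q_m = 9.931.
Price p_m = 127.2 − 2.75·9.931 = 99.8898; MC(q_m) = 12 + 6.1·9.931 = 72.5791.
Competitive q* = 13.0169, so Δq = 3.0859; wedge = 99.8898 − 72.5791 = 27.3107.
DWL = ½ × 3.0859 × 27.3107 = 42.14.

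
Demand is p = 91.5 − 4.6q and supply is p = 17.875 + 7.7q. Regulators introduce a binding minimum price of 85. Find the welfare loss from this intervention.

Competitive equilibrium: 91.5 − 4.6q = 17.875 + 7.7q → q* = 5.9858, p* = 63.9654.
At the floor p = 85, quantity demanded = (91.5 − 85)/4.6 = 1.413.
Sellers' marginal cost at q' = 1.413: 17.875 + 7.7·1.413 = 28.7551.
Δq = 5.9858 − 1.413 = 4.5728; wedge = 85 − 28.7551 = 56.2449.
Welfare loss = ½ × 4.5728 × 56.2449 = 128.60.

128.60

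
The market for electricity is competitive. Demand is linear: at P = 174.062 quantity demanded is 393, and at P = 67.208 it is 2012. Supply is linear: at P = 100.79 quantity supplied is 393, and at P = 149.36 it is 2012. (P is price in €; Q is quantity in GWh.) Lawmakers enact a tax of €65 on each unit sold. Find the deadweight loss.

Demand slope = (67.208 − 174.062)/(2012 − 393) = −0.066, so P = 200 − 0.066Q.
Supply slope = (149.36 − 100.79)/(2012 − 393) = 0.03, so P = 89 + 0.03Q.
Competitive equilibrium: 200 − 0.066Q = 89 + 0.03Q → Q* = 1156.25, P* = 123.6875.
With the tax, the buyer price exceeds the seller price by 65: (200 − 0.066Q) − (89 + 0.03Q) = 65 → Q' = 479.1667.
ΔQ = 1156.25 − 479.1667 = 677.0833; the wedge equals the tax, 65.
Welfare loss = ½ × 677.0833 × 65 = €22005.21.

€22005.21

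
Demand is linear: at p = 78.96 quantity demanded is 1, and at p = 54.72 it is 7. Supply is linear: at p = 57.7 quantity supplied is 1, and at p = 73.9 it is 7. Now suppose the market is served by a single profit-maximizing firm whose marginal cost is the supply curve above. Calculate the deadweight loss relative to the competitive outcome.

8.17

Demand slope = (54.72 − 78.96)/(7 − 1) = −4.04, so p = 83 − 4.04q.
Supply slope = (73.9 − 57.7)/(7 − 1) = 2.7, so p = 55 + 2.7q.
Competitive equilibrium: 83 − 4.04q = 55 + 2.7q → q* = 4.1543, p* = 66.2166.
Marginal revenue: MR = 83 − 8.08q. Set MR = MC: 83 − 8.08q = 55 + 2.7q → q_m = 2.5974.
Price p_m = 83 − 4.04·2.5974 = 72.5065; MC(q_m) = 55 + 2.7·2.5974 = 62.013.
Competitive q* = 4.1543, so Δq = 1.5569; wedge = 72.5065 − 62.013 = 10.4935.
Welfare loss = ½ × 1.5569 × 10.4935 = 8.17.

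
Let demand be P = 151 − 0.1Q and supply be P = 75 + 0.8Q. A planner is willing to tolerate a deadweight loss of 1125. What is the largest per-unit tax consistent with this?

Competitive equilibrium: 151 − 0.1Q = 75 + 0.8Q → Q* = 84.4444, P* = 142.5556.
A tax t gives ΔQ = t/0.9 and wedge t, so DWL = t²/1.8.
t²/1.8 = 1125 → t² = 2025 → t = 45.

45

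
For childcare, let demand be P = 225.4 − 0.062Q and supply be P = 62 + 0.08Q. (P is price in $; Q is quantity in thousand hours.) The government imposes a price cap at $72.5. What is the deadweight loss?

Competitive equilibrium: 225.4 − 0.062Q = 62 + 0.08Q → Q* = 1150.7042, P* = 154.0563.
At the ceiling P = 72.5, quantity supplied = (72.5 − 62)/0.08 = 131.25.
Willingness to pay at Q' = 131.25: 225.4 − 0.062·131.25 = 217.2625.
ΔQ = 1150.7042 − 131.25 = 1019.4542; wedge = 217.2625 − 72.5 = 144.7625.
Deadweight loss = ½ × 1019.4542 × 144.7625 = $73789.37 thousand.

$73789.37 thousand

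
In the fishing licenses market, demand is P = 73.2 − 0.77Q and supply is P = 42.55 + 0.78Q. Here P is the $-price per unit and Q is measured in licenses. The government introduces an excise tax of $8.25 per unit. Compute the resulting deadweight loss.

$21.96

Competitive equilibrium: 73.2 − 0.77Q = 42.55 + 0.78Q → Q* = 19.7742, P* = 57.9739.
With the tax, the buyer price exceeds the seller price by 8.25: (73.2 − 0.77Q) − (42.55 + 0.78Q) = 8.25 → Q' = 14.4516.
ΔQ = 19.7742 − 14.4516 = 5.3226; the wedge equals the tax, 8.25.
DWL = ½ × 5.3226 × 8.25 = $21.96.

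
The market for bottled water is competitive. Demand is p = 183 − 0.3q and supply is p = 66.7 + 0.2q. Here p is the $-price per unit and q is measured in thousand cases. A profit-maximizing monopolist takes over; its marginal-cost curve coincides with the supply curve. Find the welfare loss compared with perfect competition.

$1902.05 thousand

Competitive equilibrium: 183 − 0.3q = 66.7 + 0.2q → q* = 232.6, p* = 113.22.
Marginal revenue: MR = 183 − 0.6q. Set MR = MC: 183 − 0.6q = 66.7 + 0.2q → q_m = 145.375.
Price p_m = 183 − 0.3·145.375 = 139.3875; MC(q_m) = 66.7 + 0.2·145.375 = 95.775.
Competitive q* = 232.6, so Δq = 87.225; wedge = 139.3875 − 95.775 = 43.6125.
Deadweight loss = ½ × 87.225 × 43.6125 = $1902.05 thousand.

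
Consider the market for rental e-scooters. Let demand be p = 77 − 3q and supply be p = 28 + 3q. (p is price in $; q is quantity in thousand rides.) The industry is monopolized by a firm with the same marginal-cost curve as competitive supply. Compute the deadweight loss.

Competitive equilibrium: 77 − 3q = 28 + 3q → q* = 8.1667, p* = 52.5.
Marginal revenue: MR = 77 − 6q. Set MR = MC: 77 − 6q = 28 + 3q → q_m = 5.4444.
Price p_m = 77 − 3·5.4444 = 60.6668; MC(q_m) = 28 + 3·5.4444 = 44.3332.
Competitive q* = 8.1667, so Δq = 2.7223; wedge = 60.6668 − 44.3332 = 16.3336.
Deadweight loss = ½ × 2.7223 × 16.3336 = $22.23 thousand.

$22.23 thousand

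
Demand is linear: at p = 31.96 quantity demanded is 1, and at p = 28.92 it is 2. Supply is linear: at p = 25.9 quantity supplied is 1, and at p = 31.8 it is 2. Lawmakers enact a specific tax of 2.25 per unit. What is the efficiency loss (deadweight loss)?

Demand slope = (28.92 − 31.96)/(2 − 1) = −3.04, so p = 35 − 3.04q.
Supply slope = (31.8 − 25.9)/(2 − 1) = 5.9, so p = 20 + 5.9q.
Competitive equilibrium: 35 − 3.04q = 20 + 5.9q → q* = 1.6779, p* = 29.8993.
With the tax, the buyer price exceeds the seller price by 2.25: (35 − 3.04q) − (20 + 5.9q) = 2.25 → q' = 1.4262.
Δq = 1.6779 − 1.4262 = 0.2517; the wedge equals the tax, 2.25.
DWL = ½ × 0.2517 × 2.25 = 0.28.

0.28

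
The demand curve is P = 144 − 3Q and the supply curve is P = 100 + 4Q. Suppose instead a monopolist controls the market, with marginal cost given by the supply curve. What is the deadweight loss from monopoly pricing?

Competitive equilibrium: 144 − 3Q = 100 + 4Q → Q* = 6.2857, P* = 125.1429.
Marginal revenue: MR = 144 − 6Q. Set MR = MC: 144 − 6Q = 100 + 4Q → Q_m = 4.4.
Price P_m = 144 − 3·4.4 = 130.8; MC(Q_m) = 100 + 4·4.4 = 117.6.
Competitive Q* = 6.2857, so ΔQ = 1.8857; wedge = 130.8 − 117.6 = 13.2.
The triangle = ½ × 1.8857 × 13.2 = 12.45.

12.45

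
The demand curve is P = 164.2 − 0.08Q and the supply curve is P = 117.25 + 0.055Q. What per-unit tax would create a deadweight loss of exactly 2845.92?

Competitive equilibrium: 164.2 − 0.08Q = 117.25 + 0.055Q → Q* = 347.7778, P* = 136.3778.
A tax t gives ΔQ = t/0.135 and wedge t, so DWL = t²/0.27.
t²/0.27 = 2845.92 → t² = 768.3984 → t = 27.72.

27.72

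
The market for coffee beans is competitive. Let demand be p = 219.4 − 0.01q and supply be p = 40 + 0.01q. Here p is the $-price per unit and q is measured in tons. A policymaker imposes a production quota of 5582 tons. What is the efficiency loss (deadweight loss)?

Competitive equilibrium: 219.4 − 0.01q = 40 + 0.01q → q* = 8970, p* = 129.7.
At q = 5582: demand price = 219.4 − 0.01·5582 = 163.58; supply price = 40 + 0.01·5582 = 95.82.
Δq = 8970 − 5582 = 3388; wedge = 163.58 − 95.82 = 67.76.
The triangle = ½ × 3388 × 67.76 = $114785.44.

$114785.44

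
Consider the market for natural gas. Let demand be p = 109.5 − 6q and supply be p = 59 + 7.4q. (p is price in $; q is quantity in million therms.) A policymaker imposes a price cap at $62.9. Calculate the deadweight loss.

$70.40 million

Competitive equilibrium: 109.5 − 6q = 59 + 7.4q → q* = 3.76866, p* = 86.88806.
At the ceiling p = 62.9, quantity supplied = (62.9 − 59)/7.4 = 0.52703.
Willingness to pay at q' = 0.52703: 109.5 − 6·0.52703 = 106.33782.
Δq = 3.76866 − 0.52703 = 3.24163; wedge = 106.33782 − 62.9 = 43.43782.
The triangle = ½ × 3.24163 × 43.43782 = $70.40 million.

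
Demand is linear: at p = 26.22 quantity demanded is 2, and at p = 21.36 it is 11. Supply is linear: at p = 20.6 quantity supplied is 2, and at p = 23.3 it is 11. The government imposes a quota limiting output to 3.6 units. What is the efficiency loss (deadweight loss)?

10.88

Demand slope = (21.36 − 26.22)/(11 − 2) = −0.54, so p = 27.3 − 0.54q.
Supply slope = (23.3 − 20.6)/(11 − 2) = 0.3, so p = 20 + 0.3q.
Competitive equilibrium: 27.3 − 0.54q = 20 + 0.3q → q* = 8.6905, p* = 22.6071.
At q = 3.6: demand price = 27.3 − 0.54·3.6 = 25.356; supply price = 20 + 0.3·3.6 = 21.08.
Δq = 8.6905 − 3.6 = 5.0905; wedge = 25.356 − 21.08 = 4.276.
The triangle = ½ × 5.0905 × 4.276 = 10.88.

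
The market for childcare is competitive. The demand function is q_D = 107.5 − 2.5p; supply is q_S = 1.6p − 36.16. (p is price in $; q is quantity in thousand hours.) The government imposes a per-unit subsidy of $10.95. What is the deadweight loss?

In inverse form: demand p = 43 − 0.4q, supply p = 22.6 + 0.625q.
Competitive equilibrium: 43 − 0.4q = 22.6 + 0.625q → q* = 19.9024, p* = 35.039.
The subsidy lowers effective supply by 10.95: p = 11.65 + 0.625q.
New quantity: 43 − 0.4q = 11.65 + 0.625q → q' = 30.5854.
Overproduction Δq = 30.5854 − 19.9024 = 10.683; wedge = subsidy = 10.95.
DWL = ½ × 10.683 × 10.95 = $58.49 thousand.

$58.49 thousand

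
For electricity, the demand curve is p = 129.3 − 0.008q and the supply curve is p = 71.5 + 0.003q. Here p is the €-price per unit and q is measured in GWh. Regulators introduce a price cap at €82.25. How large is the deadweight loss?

€15361.22

Competitive equilibrium: 129.3 − 0.008q = 71.5 + 0.003q → q* = 5254.54545, p* = 87.26364.
At the ceiling p = 82.25, quantity supplied = (82.25 − 71.5)/0.003 = 3583.33333.
Willingness to pay at q' = 3583.33333: 129.3 − 0.008·3583.33333 = 100.63333.
Δq = 5254.54545 − 3583.33333 = 1671.21212; wedge = 100.63333 − 82.25 = 18.38333.
The triangle = ½ × 1671.21212 × 18.38333 = €15361.22.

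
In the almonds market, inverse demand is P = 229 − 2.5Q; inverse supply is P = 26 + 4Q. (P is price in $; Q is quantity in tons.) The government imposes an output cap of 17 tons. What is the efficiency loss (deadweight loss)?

Competitive equilibrium: 229 − 2.5Q = 26 + 4Q → Q* = 31.2308, P* = 150.9231.
At Q = 17: demand price = 229 − 2.5·17 = 186.5; supply price = 26 + 4·17 = 94.
ΔQ = 31.2308 − 17 = 14.2308; wedge = 186.5 − 94 = 92.5.
Welfare loss = ½ × 14.2308 × 92.5 = $658.17.

$658.17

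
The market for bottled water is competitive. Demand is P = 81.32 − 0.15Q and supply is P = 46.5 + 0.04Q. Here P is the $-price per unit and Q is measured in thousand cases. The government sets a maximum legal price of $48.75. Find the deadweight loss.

$1532.57 thousand

Competitive equilibrium: 81.32 − 0.15Q = 46.5 + 0.04Q → Q* = 183.2632, P* = 53.8305.
At the ceiling P = 48.75, quantity supplied = (48.75 − 46.5)/0.04 = 56.25.
Willingness to pay at Q' = 56.25: 81.32 − 0.15·56.25 = 72.8825.
ΔQ = 183.2632 − 56.25 = 127.0132; wedge = 72.8825 − 48.75 = 24.1325.
Deadweight loss = ½ × 127.0132 × 24.1325 = $1532.57 thousand.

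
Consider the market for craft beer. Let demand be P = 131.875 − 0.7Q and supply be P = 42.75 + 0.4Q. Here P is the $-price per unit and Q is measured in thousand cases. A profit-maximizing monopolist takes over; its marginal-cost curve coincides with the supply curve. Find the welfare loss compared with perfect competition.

$546.04 thousand

Competitive equilibrium: 131.875 − 0.7Q = 42.75 + 0.4Q → Q* = 81.0227, P* = 75.1591.
Marginal revenue: MR = 131.875 − 1.4Q. Set MR = MC: 131.875 − 1.4Q = 42.75 + 0.4Q → Q_m = 49.5139.
Price P_m = 131.875 − 0.7·49.5139 = 97.2153; MC(Q_m) = 42.75 + 0.4·49.5139 = 62.5556.
Competitive Q* = 81.0227, so ΔQ = 31.5088; wedge = 97.2153 − 62.5556 = 34.6597.
Welfare loss = ½ × 31.5088 × 34.6597 = $546.04 thousand.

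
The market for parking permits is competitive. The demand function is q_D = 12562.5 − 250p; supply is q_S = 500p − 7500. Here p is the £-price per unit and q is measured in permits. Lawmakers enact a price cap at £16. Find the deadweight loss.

£86671.875

In inverse form: demand p = 50.25 − 0.004q, supply p = 15 + 0.002q.
Competitive equilibrium: 50.25 − 0.004q = 15 + 0.002q → q* = 5875, p* = 26.75.
At the ceiling p = 16, quantity supplied = (16 − 15)/0.002 = 500.
Willingness to pay at q' = 500: 50.25 − 0.004·500 = 48.25.
Δq = 5875 − 500 = 5375; wedge = 48.25 − 16 = 32.25.
The triangle = ½ × 5375 × 32.25 = £86671.875.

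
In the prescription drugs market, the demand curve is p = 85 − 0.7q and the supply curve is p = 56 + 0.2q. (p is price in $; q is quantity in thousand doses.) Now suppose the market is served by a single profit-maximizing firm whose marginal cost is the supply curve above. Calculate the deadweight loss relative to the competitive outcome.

Competitive equilibrium: 85 − 0.7q = 56 + 0.2q → q* = 32.2222, p* = 62.4444.
Marginal revenue: MR = 85 − 1.4q. Set MR = MC: 85 − 1.4q = 56 + 0.2q → q_m = 18.125.
Price p_m = 85 − 0.7·18.125 = 72.3125; MC(q_m) = 56 + 0.2·18.125 = 59.625.
Competitive q* = 32.2222, so Δq = 14.0972; wedge = 72.3125 − 59.625 = 12.6875.
The triangle = ½ × 14.0972 × 12.6875 = $89.43 thousand.

$89.43 thousand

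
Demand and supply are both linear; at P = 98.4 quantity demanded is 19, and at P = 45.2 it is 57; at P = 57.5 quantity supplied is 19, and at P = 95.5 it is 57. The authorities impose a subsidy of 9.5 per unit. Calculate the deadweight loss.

18.80

Demand slope = (45.2 − 98.4)/(57 − 19) = −1.4, so P = 125 − 1.4Q.
Supply slope = (95.5 − 57.5)/(57 − 19) = 1, so P = 38.5 + Q.
Competitive equilibrium: 125 − 1.4Q = 38.5 + Q → Q* = 36.0417, P* = 74.5417.
The subsidy lowers effective supply by 9.5: P = 29 + Q.
New quantity: 125 − 1.4Q = 29 + Q → Q' = 40.
Overproduction ΔQ = 40 − 36.0417 = 3.9583; wedge = subsidy = 9.5.
DWL = ½ × 3.9583 × 9.5 = 18.80.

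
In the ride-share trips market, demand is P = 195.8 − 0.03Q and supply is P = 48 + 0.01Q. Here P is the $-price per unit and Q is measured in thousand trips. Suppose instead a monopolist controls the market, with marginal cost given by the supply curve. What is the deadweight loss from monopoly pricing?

$50153.97 thousand

Competitive equilibrium: 195.8 − 0.03Q = 48 + 0.01Q → Q* = 3695, P* = 84.95.
Marginal revenue: MR = 195.8 − 0.06Q. Set MR = MC: 195.8 − 0.06Q = 48 + 0.01Q → Q_m = 2111.428571.
Price P_m = 195.8 − 0.03·2111.428571 = 132.457143; MC(Q_m) = 48 + 0.01·2111.428571 = 69.114286.
Competitive Q* = 3695, so ΔQ = 1583.571429; wedge = 132.457143 − 69.114286 = 63.342857.
Deadweight loss = ½ × 1583.571429 × 63.342857 = $50153.97 thousand.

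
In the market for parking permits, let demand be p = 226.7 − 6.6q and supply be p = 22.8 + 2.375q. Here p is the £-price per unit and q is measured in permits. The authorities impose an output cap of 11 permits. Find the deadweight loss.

£616.26

Competitive equilibrium: 226.7 − 6.6q = 22.8 + 2.375q → q* = 22.7187, p* = 76.7568.
At q = 11: demand price = 226.7 − 6.6·11 = 154.1; supply price = 22.8 + 2.375·11 = 48.925.
Δq = 22.7187 − 11 = 11.7187; wedge = 154.1 − 48.925 = 105.175.
DWL = ½ × 11.7187 × 105.175 = £616.26.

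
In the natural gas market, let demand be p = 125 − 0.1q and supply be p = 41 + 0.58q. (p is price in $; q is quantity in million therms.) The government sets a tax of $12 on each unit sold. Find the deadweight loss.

Competitive equilibrium: 125 − 0.1q = 41 + 0.58q → q* = 123.5294, p* = 112.6471.
With the tax, the buyer price exceeds the seller price by 12: (125 − 0.1q) − (41 + 0.58q) = 12 → q' = 105.8824.
Δq = 123.5294 − 105.8824 = 17.647; the wedge equals the tax, 12.
Welfare loss = ½ × 17.647 × 12 = $105.88 million.

$105.88 million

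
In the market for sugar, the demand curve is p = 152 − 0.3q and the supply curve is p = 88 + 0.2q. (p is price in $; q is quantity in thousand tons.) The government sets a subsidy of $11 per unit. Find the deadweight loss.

Competitive equilibrium: 152 − 0.3q = 88 + 0.2q → q* = 128, p* = 113.6.
The subsidy lowers effective supply by 11: p = 77 + 0.2q.
New quantity: 152 − 0.3q = 77 + 0.2q → q' = 150.
Overproduction Δq = 150 − 128 = 22; wedge = subsidy = 11.
Deadweight loss = ½ × 22 × 11 = $121 thousand.

$121 thousand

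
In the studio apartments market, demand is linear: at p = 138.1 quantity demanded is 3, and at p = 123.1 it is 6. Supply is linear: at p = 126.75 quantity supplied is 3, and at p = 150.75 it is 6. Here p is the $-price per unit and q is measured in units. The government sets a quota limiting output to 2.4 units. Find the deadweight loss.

Demand slope = (123.1 − 138.1)/(6 − 3) = −5, so p = 153.1 − 5q.
Supply slope = (150.75 − 126.75)/(6 − 3) = 8, so p = 102.75 + 8q.
Competitive equilibrium: 153.1 − 5q = 102.75 + 8q → q* = 3.8731, p* = 133.7346.
At q = 2.4: demand price = 153.1 − 5·2.4 = 141.1; supply price = 102.75 + 8·2.4 = 121.95.
Δq = 3.8731 − 2.4 = 1.4731; wedge = 141.1 − 121.95 = 19.15.
Welfare loss = ½ × 1.4731 × 19.15 = $14.10.

$14.10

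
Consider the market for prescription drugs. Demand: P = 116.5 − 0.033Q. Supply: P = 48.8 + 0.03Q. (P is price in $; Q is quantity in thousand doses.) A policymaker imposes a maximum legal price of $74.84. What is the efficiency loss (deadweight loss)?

$1344.57 thousand

Competitive equilibrium: 116.5 − 0.033Q = 48.8 + 0.03Q → Q* = 1074.6032, P* = 81.0381.
At the ceiling P = 74.84, quantity supplied = (74.84 − 48.8)/0.03 = 868.
Willingness to pay at Q' = 868: 116.5 − 0.033·868 = 87.856.
ΔQ = 1074.6032 − 868 = 206.6032; wedge = 87.856 − 74.84 = 13.016.
The triangle = ½ × 206.6032 × 13.016 = $1344.57 thousand.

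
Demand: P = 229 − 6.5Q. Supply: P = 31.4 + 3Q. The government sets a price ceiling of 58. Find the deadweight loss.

676.42

Competitive equilibrium: 229 − 6.5Q = 31.4 + 3Q → Q* = 20.8, P* = 93.8.
At the ceiling P = 58, quantity supplied = (58 − 31.4)/3 = 8.8667.
Willingness to pay at Q' = 8.8667: 229 − 6.5·8.8667 = 171.3665.
ΔQ = 20.8 − 8.8667 = 11.9333; wedge = 171.3665 − 58 = 113.3665.
DWL = ½ × 11.9333 × 113.3665 = 676.42.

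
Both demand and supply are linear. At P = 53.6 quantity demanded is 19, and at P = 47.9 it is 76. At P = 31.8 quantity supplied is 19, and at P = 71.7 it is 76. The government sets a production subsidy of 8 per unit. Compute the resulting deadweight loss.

40

Demand slope = (47.9 − 53.6)/(76 − 19) = −0.1, so P = 55.5 − 0.1Q.
Supply slope = (71.7 − 31.8)/(76 − 19) = 0.7, so P = 18.5 + 0.7Q.
Competitive equilibrium: 55.5 − 0.1Q = 18.5 + 0.7Q → Q* = 46.25, P* = 50.875.
The subsidy lowers effective supply by 8: P = 10.5 + 0.7Q.
New quantity: 55.5 − 0.1Q = 10.5 + 0.7Q → Q' = 56.25.
Overproduction ΔQ = 56.25 − 46.25 = 10; wedge = subsidy = 8.
The triangle = ½ × 10 × 8 = 40.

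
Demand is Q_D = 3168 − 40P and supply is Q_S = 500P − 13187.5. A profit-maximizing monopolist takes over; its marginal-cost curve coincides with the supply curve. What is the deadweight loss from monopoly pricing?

In inverse form: demand P = 79.2 − 0.025Q, supply P = 26.375 + 0.002Q.
Competitive equilibrium: 79.2 − 0.025Q = 26.375 + 0.002Q → Q* = 1956.48148, P* = 30.28796.
Marginal revenue: MR = 79.2 − 0.05Q. Set MR = MC: 79.2 − 0.05Q = 26.375 + 0.002Q → Q_m = 1015.86538.
Price P_m = 79.2 − 0.025·1015.86538 = 53.80337; MC(Q_m) = 26.375 + 0.002·1015.86538 = 28.40673.
Competitive Q* = 1956.48148, so ΔQ = 940.6161; wedge = 53.80337 − 28.40673 = 25.39664.
The triangle = ½ × 940.6161 × 25.39664 = 11944.24.

11944.24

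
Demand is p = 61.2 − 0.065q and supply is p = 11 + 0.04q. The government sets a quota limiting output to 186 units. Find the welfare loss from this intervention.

Competitive equilibrium: 61.2 − 0.065q = 11 + 0.04q → q* = 478.0952, p* = 30.1238.
At q = 186: demand price = 61.2 − 0.065·186 = 49.11; supply price = 11 + 0.04·186 = 18.44.
Δq = 478.0952 − 186 = 292.0952; wedge = 49.11 − 18.44 = 30.67.
DWL = ½ × 292.0952 × 30.67 = 4479.28.

4479.28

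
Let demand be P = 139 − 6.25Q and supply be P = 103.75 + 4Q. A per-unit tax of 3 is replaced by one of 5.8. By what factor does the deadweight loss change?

3.738

Competitive equilibrium: 139 − 6.25Q = 103.75 + 4Q → Q* = 3.439, P* = 117.5061.
For a per-unit tax t: ΔQ = t/10.25, so DWL = ½·t·(t/10.25) = t²/20.5.
At t = 3: DWL = 0.439. At t = 5.8: DWL = 1.641.
Ratio = (5.8/3)² = 3.738.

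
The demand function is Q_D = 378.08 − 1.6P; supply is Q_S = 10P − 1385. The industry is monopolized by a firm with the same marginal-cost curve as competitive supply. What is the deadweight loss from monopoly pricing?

1413.85

In inverse form: demand P = 236.3 − 0.625Q, supply P = 138.5 + 0.1Q.
Competitive equilibrium: 236.3 − 0.625Q = 138.5 + 0.1Q → Q* = 134.8966, P* = 151.9897.
Marginal revenue: MR = 236.3 − 1.25Q. Set MR = MC: 236.3 − 1.25Q = 138.5 + 0.1Q → Q_m = 72.4444.
Price P_m = 236.3 − 0.625·72.4444 = 191.0223; MC(Q_m) = 138.5 + 0.1·72.4444 = 145.7444.
Competitive Q* = 134.8966, so ΔQ = 62.4522; wedge = 191.0223 − 145.7444 = 45.2779.
DWL = ½ × 62.4522 × 45.2779 = 1413.85.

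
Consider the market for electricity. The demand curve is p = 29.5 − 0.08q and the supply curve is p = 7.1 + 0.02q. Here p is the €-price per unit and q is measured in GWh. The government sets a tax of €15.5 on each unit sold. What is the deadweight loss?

€1201.25

Competitive equilibrium: 29.5 − 0.08q = 7.1 + 0.02q → q* = 224, p* = 11.58.
With the tax, the buyer price exceeds the seller price by 15.5: (29.5 − 0.08q) − (7.1 + 0.02q) = 15.5 → q' = 69.
Δq = 224 − 69 = 155; the wedge equals the tax, 15.5.
DWL = ½ × 155 × 15.5 = €1201.25.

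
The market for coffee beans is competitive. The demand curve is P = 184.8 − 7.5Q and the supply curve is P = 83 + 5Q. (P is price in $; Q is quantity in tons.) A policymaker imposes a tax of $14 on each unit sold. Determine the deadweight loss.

Competitive equilibrium: 184.8 − 7.5Q = 83 + 5Q → Q* = 8.144, P* = 123.72.
With the tax, the buyer price exceeds the seller price by 14: (184.8 − 7.5Q) − (83 + 5Q) = 14 → Q' = 7.024.
ΔQ = 8.144 − 7.024 = 1.12; the wedge equals the tax, 14.
The triangle = ½ × 1.12 × 14 = $7.84.

$7.84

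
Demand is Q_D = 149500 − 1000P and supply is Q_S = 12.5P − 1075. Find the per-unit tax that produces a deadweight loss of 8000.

In inverse form: demand P = 149.5 − 0.001Q, supply P = 86 + 0.08Q.
Competitive equilibrium: 149.5 − 0.001Q = 86 + 0.08Q → Q* = 783.9506, P* = 148.716.
A tax t gives ΔQ = t/0.081 and wedge t, so DWL = t²/0.162.
t²/0.162 = 8000 → t² = 1296 → t = 36.

36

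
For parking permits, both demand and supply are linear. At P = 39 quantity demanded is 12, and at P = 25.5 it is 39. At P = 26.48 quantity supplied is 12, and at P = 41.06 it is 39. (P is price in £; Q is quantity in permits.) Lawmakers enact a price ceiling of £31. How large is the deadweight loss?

Demand slope = (25.5 − 39)/(39 − 12) = −0.5, so P = 45 − 0.5Q.
Supply slope = (41.06 − 26.48)/(39 − 12) = 0.54, so P = 20 + 0.54Q.
Competitive equilibrium: 45 − 0.5Q = 20 + 0.54Q → Q* = 24.0385, P* = 32.9808.
At the ceiling P = 31, quantity supplied = (31 − 20)/0.54 = 20.3704.
Willingness to pay at Q' = 20.3704: 45 − 0.5·20.3704 = 34.8148.
ΔQ = 24.0385 − 20.3704 = 3.6681; wedge = 34.8148 − 31 = 3.8148.
DWL = ½ × 3.6681 × 3.8148 = £7.

£7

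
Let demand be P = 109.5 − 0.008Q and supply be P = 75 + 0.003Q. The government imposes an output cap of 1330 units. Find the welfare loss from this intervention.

Competitive equilibrium: 109.5 − 0.008Q = 75 + 0.003Q → Q* = 3136.3636, P* = 84.4091.
At Q = 1330: demand price = 109.5 − 0.008·1330 = 98.86; supply price = 75 + 0.003·1330 = 78.99.
ΔQ = 3136.3636 − 1330 = 1806.3636; wedge = 98.86 − 78.99 = 19.87.
Deadweight loss = ½ × 1806.3636 × 19.87 = 17946.22.

17946.22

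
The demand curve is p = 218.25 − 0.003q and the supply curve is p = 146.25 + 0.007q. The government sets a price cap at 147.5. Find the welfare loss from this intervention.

246502.30

Competitive equilibrium: 218.25 − 0.003q = 146.25 + 0.007q → q* = 7200, p* = 196.65.
At the ceiling p = 147.5, quantity supplied = (147.5 − 146.25)/0.007 = 178.571429.
Willingness to pay at q' = 178.571429: 218.25 − 0.003·178.571429 = 217.714286.
Δq = 7200 − 178.571429 = 7021.428571; wedge = 217.714286 − 147.5 = 70.214286.
The triangle = ½ × 7021.428571 × 70.214286 = 246502.30.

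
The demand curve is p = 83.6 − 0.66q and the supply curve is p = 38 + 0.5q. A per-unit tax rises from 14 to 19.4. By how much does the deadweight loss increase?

77.74

Competitive equilibrium: 83.6 − 0.66q = 38 + 0.5q → q* = 39.3103, p* = 57.6552.
For a per-unit tax t: Δq = t/1.16, so DWL = ½·t·(t/1.16) = t²/2.32.
At t = 14: DWL = 84.483. At t = 19.4: DWL = 162.224.
Increase = 162.224 − 84.483 = 77.74.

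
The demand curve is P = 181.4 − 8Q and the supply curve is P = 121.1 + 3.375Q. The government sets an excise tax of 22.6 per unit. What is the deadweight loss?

22.45

Competitive equilibrium: 181.4 − 8Q = 121.1 + 3.375Q → Q* = 5.3011, P* = 138.9912.
With the tax, the buyer price exceeds the seller price by 22.6: (181.4 − 8Q) − (121.1 + 3.375Q) = 22.6 → Q' = 3.3143.
ΔQ = 5.3011 − 3.3143 = 1.9868; the wedge equals the tax, 22.6.
Deadweight loss = ½ × 1.9868 × 22.6 = 22.45.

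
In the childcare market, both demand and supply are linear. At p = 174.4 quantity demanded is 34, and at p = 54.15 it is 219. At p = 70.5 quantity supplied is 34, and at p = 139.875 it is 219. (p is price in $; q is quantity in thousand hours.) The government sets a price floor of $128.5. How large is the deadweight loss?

$484.62 thousand

Demand slope = (54.15 − 174.4)/(219 − 34) = −0.65, so p = 196.5 − 0.65q.
Supply slope = (139.875 − 70.5)/(219 − 34) = 0.375, so p = 57.75 + 0.375q.
Competitive equilibrium: 196.5 − 0.65q = 57.75 + 0.375q → q* = 135.3659, p* = 108.5122.
At the floor p = 128.5, quantity demanded = (196.5 − 128.5)/0.65 = 104.6154.
Sellers' marginal cost at q' = 104.6154: 57.75 + 0.375·104.6154 = 96.9808.
Δq = 135.3659 − 104.6154 = 30.7505; wedge = 128.5 − 96.9808 = 31.5192.
Deadweight loss = ½ × 30.7505 × 31.5192 = $484.62 thousand.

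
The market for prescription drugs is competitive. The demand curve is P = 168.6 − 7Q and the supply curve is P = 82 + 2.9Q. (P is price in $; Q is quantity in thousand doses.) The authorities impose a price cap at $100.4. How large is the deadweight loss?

Competitive equilibrium: 168.6 − 7Q = 82 + 2.9Q → Q* = 8.74747, P* = 107.36768.
At the ceiling P = 100.4, quantity supplied = (100.4 − 82)/2.9 = 6.34483.
Willingness to pay at Q' = 6.34483: 168.6 − 7·6.34483 = 124.18619.
ΔQ = 8.74747 − 6.34483 = 2.40264; wedge = 124.18619 − 100.4 = 23.78619.
The triangle = ½ × 2.40264 × 23.78619 = $28.57 thousand.

$28.57 thousand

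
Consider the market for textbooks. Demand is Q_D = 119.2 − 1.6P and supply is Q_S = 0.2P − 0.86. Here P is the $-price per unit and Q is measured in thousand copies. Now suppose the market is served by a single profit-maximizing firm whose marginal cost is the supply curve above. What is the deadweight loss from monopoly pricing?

$4.38 thousand

In inverse form: demand P = 74.5 − 0.625Q, supply P = 4.3 + 5Q.
Competitive equilibrium: 74.5 − 0.625Q = 4.3 + 5Q → Q* = 12.48, P* = 66.7.
Marginal revenue: MR = 74.5 − 1.25Q. Set MR = MC: 74.5 − 1.25Q = 4.3 + 5Q → Q_m = 11.232.
Price P_m = 74.5 − 0.625·11.232 = 67.48; MC(Q_m) = 4.3 + 5·11.232 = 60.46.
Competitive Q* = 12.48, so ΔQ = 1.248; wedge = 67.48 − 60.46 = 7.02.
Deadweight loss = ½ × 1.248 × 7.02 = $4.38 thousand.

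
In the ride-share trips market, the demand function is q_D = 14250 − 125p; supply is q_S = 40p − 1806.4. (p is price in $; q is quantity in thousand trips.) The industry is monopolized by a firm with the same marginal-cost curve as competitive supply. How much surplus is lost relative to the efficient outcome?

$2733.69 thousand

In inverse form: demand p = 114 − 0.008q, supply p = 45.16 + 0.025q.
Competitive equilibrium: 114 − 0.008q = 45.16 + 0.025q → q* = 2086.06061, p* = 97.31152.
Marginal revenue: MR = 114 − 0.016q. Set MR = MC: 114 − 0.016q = 45.16 + 0.025q → q_m = 1679.02439.
Price p_m = 114 − 0.008·1679.02439 = 100.5678; MC(q_m) = 45.16 + 0.025·1679.02439 = 87.13561.
Competitive q* = 2086.06061, so Δq = 407.03622; wedge = 100.5678 − 87.13561 = 13.43219.
Welfare loss = ½ × 407.03622 × 13.43219 = $2733.69 thousand.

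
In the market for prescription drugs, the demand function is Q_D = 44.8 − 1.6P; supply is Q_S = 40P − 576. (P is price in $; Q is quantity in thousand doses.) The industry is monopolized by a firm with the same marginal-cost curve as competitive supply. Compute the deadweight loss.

In inverse form: demand P = 28 − 0.625Q, supply P = 14.4 + 0.025Q.
Competitive equilibrium: 28 − 0.625Q = 14.4 + 0.025Q → Q* = 20.9231, P* = 14.9231.
Marginal revenue: MR = 28 − 1.25Q. Set MR = MC: 28 − 1.25Q = 14.4 + 0.025Q → Q_m = 10.6667.
Price P_m = 28 − 0.625·10.6667 = 21.3333; MC(Q_m) = 14.4 + 0.025·10.6667 = 14.6667.
Competitive Q* = 20.9231, so ΔQ = 10.2564; wedge = 21.3333 − 14.6667 = 6.6666.
Welfare loss = ½ × 10.2564 × 6.6666 = $34.19 thousand.

$34.19 thousand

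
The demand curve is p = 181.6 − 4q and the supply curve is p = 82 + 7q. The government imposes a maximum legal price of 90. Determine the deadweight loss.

344.27

Competitive equilibrium: 181.6 − 4q = 82 + 7q → q* = 9.0545, p* = 145.3818.
At the ceiling p = 90, quantity supplied = (90 − 82)/7 = 1.1429.
Willingness to pay at q' = 1.1429: 181.6 − 4·1.1429 = 177.0284.
Δq = 9.0545 − 1.1429 = 7.9116; wedge = 177.0284 − 90 = 87.0284.
The triangle = ½ × 7.9116 × 87.0284 = 344.27.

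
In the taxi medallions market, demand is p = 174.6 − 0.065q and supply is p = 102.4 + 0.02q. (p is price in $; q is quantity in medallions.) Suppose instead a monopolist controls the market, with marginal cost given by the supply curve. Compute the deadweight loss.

Competitive equilibrium: 174.6 − 0.065q = 102.4 + 0.02q → q* = 849.41176, p* = 119.38824.
Marginal revenue: MR = 174.6 − 0.13q. Set MR = MC: 174.6 − 0.13q = 102.4 + 0.02q → q_m = 481.33333.
Price p_m = 174.6 − 0.065·481.33333 = 143.31333; MC(q_m) = 102.4 + 0.02·481.33333 = 112.02667.
Competitive q* = 849.41176, so Δq = 368.07843; wedge = 143.31333 − 112.02667 = 31.28666.
Welfare loss = ½ × 368.07843 × 31.28666 = $5757.97.

$5757.97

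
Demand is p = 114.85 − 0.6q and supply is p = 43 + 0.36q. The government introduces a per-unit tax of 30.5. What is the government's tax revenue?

Competitive equilibrium: 114.85 − 0.6q = 43 + 0.36q → q* = 74.8438, p* = 69.9438.
With the tax, the buyer price exceeds the seller price by 30.5: (114.85 − 0.6q) − (43 + 0.36q) = 30.5 → q' = 43.0729.
Tax revenue = 30.5 × 43.0729 = 1313.72.

1313.72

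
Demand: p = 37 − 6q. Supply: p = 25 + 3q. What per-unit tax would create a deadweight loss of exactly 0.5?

Competitive equilibrium: 37 − 6q = 25 + 3q → q* = 1.3333, p* = 29.
A tax t gives Δq = t/9 and wedge t, so DWL = t²/18.
t²/18 = 0.5 → t² = 9 → t = 3.

3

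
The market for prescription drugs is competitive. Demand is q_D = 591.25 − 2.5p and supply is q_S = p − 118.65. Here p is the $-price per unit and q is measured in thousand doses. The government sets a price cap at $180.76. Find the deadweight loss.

$340.92 thousand

In inverse form: demand p = 236.5 − 0.4q, supply p = 118.65 + q.
Competitive equilibrium: 236.5 − 0.4q = 118.65 + q → q* = 84.1786, p* = 202.8286.
At the ceiling p = 180.76, quantity supplied = (180.76 − 118.65)/1 = 62.11.
Willingness to pay at q' = 62.11: 236.5 − 0.4·62.11 = 211.656.
Δq = 84.1786 − 62.11 = 22.0686; wedge = 211.656 − 180.76 = 30.896.
Deadweight loss = ½ × 22.0686 × 30.896 = $340.92 thousand.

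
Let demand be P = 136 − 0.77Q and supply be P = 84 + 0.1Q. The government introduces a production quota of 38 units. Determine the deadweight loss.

Competitive equilibrium: 136 − 0.77Q = 84 + 0.1Q → Q* = 59.7701, P* = 89.977.
At Q = 38: demand price = 136 − 0.77·38 = 106.74; supply price = 84 + 0.1·38 = 87.8.
ΔQ = 59.7701 − 38 = 21.7701; wedge = 106.74 − 87.8 = 18.94.
Welfare loss = ½ × 21.7701 × 18.94 = 206.16.

206.16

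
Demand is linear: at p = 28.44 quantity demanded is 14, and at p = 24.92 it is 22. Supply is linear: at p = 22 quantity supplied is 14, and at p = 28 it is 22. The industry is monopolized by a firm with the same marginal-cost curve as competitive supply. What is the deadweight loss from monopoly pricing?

Demand slope = (24.92 − 28.44)/(22 − 14) = −0.44, so p = 34.6 − 0.44q.
Supply slope = (28 − 22)/(22 − 14) = 0.75, so p = 11.5 + 0.75q.
Competitive equilibrium: 34.6 − 0.44q = 11.5 + 0.75q → q* = 19.4118, p* = 26.0588.
Marginal revenue: MR = 34.6 − 0.88q. Set MR = MC: 34.6 − 0.88q = 11.5 + 0.75q → q_m = 14.1718.
Price p_m = 34.6 − 0.44·14.1718 = 28.3644; MC(q_m) = 11.5 + 0.75·14.1718 = 22.1289.
Competitive q* = 19.4118, so Δq = 5.24; wedge = 28.3644 − 22.1289 = 6.2355.
The triangle = ½ × 5.24 × 6.2355 = 16.34.

16.34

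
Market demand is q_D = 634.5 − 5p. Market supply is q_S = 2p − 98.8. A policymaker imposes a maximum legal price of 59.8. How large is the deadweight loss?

2829.60

In inverse form: demand p = 126.9 − 0.2q, supply p = 49.4 + 0.5q.
Competitive equilibrium: 126.9 − 0.2q = 49.4 + 0.5q → q* = 110.7143, p* = 104.7571.
At the ceiling p = 59.8, quantity supplied = (59.8 − 49.4)/0.5 = 20.8.
Willingness to pay at q' = 20.8: 126.9 − 0.2·20.8 = 122.74.
Δq = 110.7143 − 20.8 = 89.9143; wedge = 122.74 − 59.8 = 62.94.
Welfare loss = ½ × 89.9143 × 62.94 = 2829.60.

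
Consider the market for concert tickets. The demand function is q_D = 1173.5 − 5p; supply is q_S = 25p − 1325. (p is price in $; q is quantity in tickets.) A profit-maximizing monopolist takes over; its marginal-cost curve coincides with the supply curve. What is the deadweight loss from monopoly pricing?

$14210.95

In inverse form: demand p = 234.7 − 0.2q, supply p = 53 + 0.04q.
Competitive equilibrium: 234.7 − 0.2q = 53 + 0.04q → q* = 757.0833, p* = 83.2833.
Marginal revenue: MR = 234.7 − 0.4q. Set MR = MC: 234.7 − 0.4q = 53 + 0.04q → q_m = 412.9545.
Price p_m = 234.7 − 0.2·412.9545 = 152.1091; MC(q_m) = 53 + 0.04·412.9545 = 69.5182.
Competitive q* = 757.0833, so Δq = 344.1288; wedge = 152.1091 − 69.5182 = 82.5909.
Welfare loss = ½ × 344.1288 × 82.5909 = $14210.95.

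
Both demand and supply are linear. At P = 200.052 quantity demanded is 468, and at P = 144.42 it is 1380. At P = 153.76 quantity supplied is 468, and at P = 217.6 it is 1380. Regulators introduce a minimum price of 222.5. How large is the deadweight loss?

34084.92

Demand slope = (144.42 − 200.052)/(1380 − 468) = −0.061, so P = 228.6 − 0.061Q.
Supply slope = (217.6 − 153.76)/(1380 − 468) = 0.07, so P = 121 + 0.07Q.
Competitive equilibrium: 228.6 − 0.061Q = 121 + 0.07Q → Q* = 821.374, P* = 178.4962.
At the floor P = 222.5, quantity demanded = (228.6 − 222.5)/0.061 = 100.
Sellers' marginal cost at Q' = 100: 121 + 0.07·100 = 128.
ΔQ = 821.374 − 100 = 721.374; wedge = 222.5 − 128 = 94.5.
DWL = ½ × 721.374 × 94.5 = 34084.92.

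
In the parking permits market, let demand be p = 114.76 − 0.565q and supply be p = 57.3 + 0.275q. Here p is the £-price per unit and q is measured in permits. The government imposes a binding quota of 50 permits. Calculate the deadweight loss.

£142.27

Competitive equilibrium: 114.76 − 0.565q = 57.3 + 0.275q → q* = 68.4048, p* = 76.1113.
At q = 50: demand price = 114.76 − 0.565·50 = 86.51; supply price = 57.3 + 0.275·50 = 71.05.
Δq = 68.4048 − 50 = 18.4048; wedge = 86.51 − 71.05 = 15.46.
Welfare loss = ½ × 18.4048 × 15.46 = £142.27.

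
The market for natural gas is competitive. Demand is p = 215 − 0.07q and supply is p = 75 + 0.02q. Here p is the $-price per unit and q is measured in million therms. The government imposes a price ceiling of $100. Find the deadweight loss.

$4201.39 million

Competitive equilibrium: 215 − 0.07q = 75 + 0.02q → q* = 1555.5556, p* = 106.1111.
At the ceiling p = 100, quantity supplied = (100 − 75)/0.02 = 1250.
Willingness to pay at q' = 1250: 215 − 0.07·1250 = 127.5.
Δq = 1555.5556 − 1250 = 305.5556; wedge = 127.5 − 100 = 27.5.
Deadweight loss = ½ × 305.5556 × 27.5 = $4201.39 million.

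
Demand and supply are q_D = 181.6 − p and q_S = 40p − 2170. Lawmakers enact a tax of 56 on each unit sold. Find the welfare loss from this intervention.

In inverse form: demand p = 181.6 − q, supply p = 54.25 + 0.025q.
Competitive equilibrium: 181.6 − q = 54.25 + 0.025q → q* = 124.2439, p* = 57.3561.
With the tax, the buyer price exceeds the seller price by 56: (181.6 − q) − (54.25 + 0.025q) = 56 → q' = 69.60976.
Δq = 124.2439 − 69.60976 = 54.63414; the wedge equals the tax, 56.
Welfare loss = ½ × 54.63414 × 56 = 1529.76.

1529.76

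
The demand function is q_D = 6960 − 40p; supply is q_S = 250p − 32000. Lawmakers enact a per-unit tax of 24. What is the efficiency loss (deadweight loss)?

In inverse form: demand p = 174 − 0.025q, supply p = 128 + 0.004q.
Competitive equilibrium: 174 − 0.025q = 128 + 0.004q → q* = 1586.2069, p* = 134.3448.
With the tax, the buyer price exceeds the seller price by 24: (174 − 0.025q) − (128 + 0.004q) = 24 → q' = 758.6207.
Δq = 1586.2069 − 758.6207 = 827.5862; the wedge equals the tax, 24.
Welfare loss = ½ × 827.5862 × 24 = 9931.03.

9931.03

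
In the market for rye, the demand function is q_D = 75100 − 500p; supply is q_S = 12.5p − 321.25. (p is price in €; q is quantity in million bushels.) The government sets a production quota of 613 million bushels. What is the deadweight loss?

In inverse form: demand p = 150.2 − 0.002q, supply p = 25.7 + 0.08q.
Competitive equilibrium: 150.2 − 0.002q = 25.7 + 0.08q → q* = 1518.2927, p* = 147.1634.
At q = 613: demand price = 150.2 − 0.002·613 = 148.974; supply price = 25.7 + 0.08·613 = 74.74.
Δq = 1518.2927 − 613 = 905.2927; wedge = 148.974 − 74.74 = 74.234.
Welfare loss = ½ × 905.2927 × 74.234 = €33601.75 million.

€33601.75 million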